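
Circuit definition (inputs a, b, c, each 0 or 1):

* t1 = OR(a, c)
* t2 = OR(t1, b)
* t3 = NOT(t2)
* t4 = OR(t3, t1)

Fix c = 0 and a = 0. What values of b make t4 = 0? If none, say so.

b=1

t4 = OR(t3, t1) must be 0, so both t3 = 0 and t1 = 0.
Check with c = 0 and a = 0 and b=1:
t1 = OR(a, c) = OR(0, 0) = 0
t2 = OR(t1, b) = OR(0, 1) = 1
t3 = NOT(t2) = NOT 1 = 0
t4 = OR(t3, t1) = OR(0, 0) = 0
So t4 = 0.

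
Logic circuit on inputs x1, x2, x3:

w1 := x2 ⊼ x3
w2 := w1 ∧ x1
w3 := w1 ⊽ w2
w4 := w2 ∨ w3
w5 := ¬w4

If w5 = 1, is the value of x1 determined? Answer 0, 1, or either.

w5 = ¬w4 must be 1, so w4 = 0.
w4 = w2 ∨ w3 must be 0, so both w2 = 0 and w3 = 0.
Every assignment with w5 = 1 has x1 = 0; there are 3 such assignment(s).
  x1=0, x2=0, x3=0
  x1=0, x2=0, x3=1
  x1=0, x2=1, x3=0

0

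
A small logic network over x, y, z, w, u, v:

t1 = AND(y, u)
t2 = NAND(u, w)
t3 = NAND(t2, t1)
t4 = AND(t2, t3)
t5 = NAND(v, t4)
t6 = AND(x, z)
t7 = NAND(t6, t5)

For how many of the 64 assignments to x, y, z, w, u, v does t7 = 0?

11

t7 = NAND(t6, t5) must be 0, so both t6 = 1 and t5 = 1.
t6 = AND(x, z) must be 1, so both x = 1 and z = 1.
t5 = NAND(v, t4) must be 1, so at least one of v, t4 is 0.
Enumerating the 64 input combinations, 11 give t7 = 0 and 53 give t7 = 1.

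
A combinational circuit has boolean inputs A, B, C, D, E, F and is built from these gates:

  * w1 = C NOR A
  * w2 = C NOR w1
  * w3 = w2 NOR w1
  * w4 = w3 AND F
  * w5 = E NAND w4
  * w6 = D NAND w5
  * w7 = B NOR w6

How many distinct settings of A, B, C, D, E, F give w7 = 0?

w7 = B NOR w6 must be 0, so at least one of B, w6 is 1.
Enumerating the 64 input combinations, 50 give w7 = 0 and 14 give w7 = 1.

50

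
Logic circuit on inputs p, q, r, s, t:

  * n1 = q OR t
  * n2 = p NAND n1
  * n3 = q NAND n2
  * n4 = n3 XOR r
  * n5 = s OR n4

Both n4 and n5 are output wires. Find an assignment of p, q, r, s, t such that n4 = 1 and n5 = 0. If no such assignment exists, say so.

no solution exists

Across all 32 input combinations, none give both n4 = 1 and n5 = 0.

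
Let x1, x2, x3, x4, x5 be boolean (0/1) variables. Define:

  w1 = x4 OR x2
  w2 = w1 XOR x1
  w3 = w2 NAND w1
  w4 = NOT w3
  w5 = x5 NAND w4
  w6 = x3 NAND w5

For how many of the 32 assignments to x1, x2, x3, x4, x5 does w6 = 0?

13

w6 = x3 NAND w5 must be 0, so both x3 = 1 and w5 = 1.
Enumerating the 32 input combinations, 13 give w6 = 0 and 19 give w6 = 1.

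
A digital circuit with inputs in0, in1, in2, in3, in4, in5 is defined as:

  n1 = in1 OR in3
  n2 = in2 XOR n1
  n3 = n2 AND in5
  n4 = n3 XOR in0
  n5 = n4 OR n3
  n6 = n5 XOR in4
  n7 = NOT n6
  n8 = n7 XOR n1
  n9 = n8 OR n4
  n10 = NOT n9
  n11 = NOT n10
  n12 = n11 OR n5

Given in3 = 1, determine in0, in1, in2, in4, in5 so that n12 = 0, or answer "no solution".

in0=0 in1=0 in2=1 in4=0 in5=0

n12 = n11 OR n5 must be 0, so both n11 = 0 and n5 = 0.
n11 = NOT n10 must be 0, so n10 = 1.
Check with in3 = 1 and in0=0, in1=0, in2=1, in4=0, in5=0:
n1 = in1 OR in3 = 0 OR 1 = 1
n2 = in2 XOR n1 = 1 XOR 1 = 0
n3 = n2 AND in5 = 0 AND 0 = 0
n4 = n3 XOR in0 = 0 XOR 0 = 0
n5 = n4 OR n3 = 0 OR 0 = 0
n6 = n5 XOR in4 = 0 XOR 0 = 0
n7 = NOT n6 = NOT 0 = 1
n8 = n7 XOR n1 = 1 XOR 1 = 0
n9 = n8 OR n4 = 0 OR 0 = 0
n10 = NOT n9 = NOT 0 = 1
n11 = NOT n10 = NOT 1 = 0
n12 = n11 OR n5 = 0 OR 0 = 0
So n12 = 0.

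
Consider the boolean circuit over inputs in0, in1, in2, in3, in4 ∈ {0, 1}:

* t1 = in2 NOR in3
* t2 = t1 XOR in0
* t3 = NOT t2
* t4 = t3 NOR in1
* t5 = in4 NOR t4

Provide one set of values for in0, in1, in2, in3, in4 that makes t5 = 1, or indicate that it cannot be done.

in0=0 in1=0 in2=1 in3=1 in4=0

t5 = in4 NOR t4 must be 1, so both in4 = 0 and t4 = 0.
t4 = t3 NOR in1 must be 0, so at least one of t3, in1 is 1.
Check with in0=0 in1=0 in2=1 in3=1 in4=0:
t1 = in2 NOR in3 = 1 NOR 1 = 0
t2 = t1 XOR in0 = 0 XOR 0 = 0
t3 = NOT t2 = NOT 0 = 1
t4 = t3 NOR in1 = 1 NOR 0 = 0
t5 = in4 NOR t4 = 0 NOR 0 = 1
So t5 = 1 as required.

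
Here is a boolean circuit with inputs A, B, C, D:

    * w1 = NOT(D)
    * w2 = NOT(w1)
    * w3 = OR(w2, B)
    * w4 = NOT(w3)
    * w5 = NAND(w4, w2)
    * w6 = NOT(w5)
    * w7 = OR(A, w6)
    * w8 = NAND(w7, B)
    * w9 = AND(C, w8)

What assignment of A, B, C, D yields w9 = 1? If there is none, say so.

A=1, B=0, C=1, D=0

w9 = AND(C, w8) must be 1, so both C = 1 and w8 = 1.
w8 = NAND(w7, B) must be 1, so at least one of w7, B is 0.
Check with A=1, B=0, C=1, D=0:
w1 = NOT(D) = NOT 0 = 1
w2 = NOT(w1) = NOT 1 = 0
w3 = OR(w2, B) = OR(0, 0) = 0
w4 = NOT(w3) = NOT 0 = 1
w5 = NAND(w4, w2) = NAND(1, 0) = 1
w6 = NOT(w5) = NOT 1 = 0
w7 = OR(A, w6) = OR(1, 0) = 1
w8 = NAND(w7, B) = NAND(1, 0) = 1
w9 = AND(C, w8) = AND(1, 1) = 1
So w9 = 1 as required.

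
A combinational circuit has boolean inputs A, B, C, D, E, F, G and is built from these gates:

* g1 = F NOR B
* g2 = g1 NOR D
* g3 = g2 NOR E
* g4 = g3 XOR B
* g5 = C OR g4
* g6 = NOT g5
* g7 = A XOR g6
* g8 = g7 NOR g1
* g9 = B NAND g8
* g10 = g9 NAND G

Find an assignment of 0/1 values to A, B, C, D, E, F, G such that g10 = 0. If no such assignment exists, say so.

A=0, B=0, C=0, D=1, E=0, F=1, G=1

g10 = g9 NAND G must be 0, so both g9 = 1 and G = 1.
g9 = B NAND g8 must be 1, so at least one of B, g8 is 0.
Check with A=0, B=0, C=0, D=1, E=0, F=1, G=1:
g1 = F NOR B = 1 NOR 0 = 0
g2 = g1 NOR D = 0 NOR 1 = 0
g3 = g2 NOR E = 0 NOR 0 = 1
g4 = g3 XOR B = 1 XOR 0 = 1
g5 = C OR g4 = 0 OR 1 = 1
g6 = NOT g5 = NOT 1 = 0
g7 = A XOR g6 = 0 XOR 0 = 0
g8 = g7 NOR g1 = 0 NOR 0 = 1
g9 = B NAND g8 = 0 NAND 1 = 1
g10 = g9 NAND G = 1 NAND 1 = 0
So g10 = 0 as required.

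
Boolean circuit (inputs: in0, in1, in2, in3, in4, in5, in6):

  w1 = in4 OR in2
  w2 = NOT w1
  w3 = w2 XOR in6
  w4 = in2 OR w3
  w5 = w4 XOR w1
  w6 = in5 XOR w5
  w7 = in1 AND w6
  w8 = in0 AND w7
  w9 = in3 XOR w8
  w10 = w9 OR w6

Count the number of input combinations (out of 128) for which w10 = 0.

w10 = w9 OR w6 must be 0, so both w9 = 0 and w6 = 0.
w9 = in3 XOR w8 must be 0, so in3 and w8 are equal.
w6 = in5 XOR w5 must be 0, so in5 and w5 are equal.
Enumerating the 128 input combinations, 32 give w10 = 0 and 96 give w10 = 1.

32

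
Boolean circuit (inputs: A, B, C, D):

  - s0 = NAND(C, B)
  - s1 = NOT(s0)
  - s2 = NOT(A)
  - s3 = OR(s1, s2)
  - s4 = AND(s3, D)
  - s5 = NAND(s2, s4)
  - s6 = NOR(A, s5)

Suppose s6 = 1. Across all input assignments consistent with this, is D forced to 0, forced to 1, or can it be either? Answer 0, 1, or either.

1

s6 = NOR(A, s5) must be 1, so both A = 0 and s5 = 0.
Every assignment with s6 = 1 has D = 1; there are 4 such assignment(s).
  A=0, B=0, C=0, D=1
  A=0, B=0, C=1, D=1
  A=0, B=1, C=0, D=1
  A=0, B=1, C=1, D=1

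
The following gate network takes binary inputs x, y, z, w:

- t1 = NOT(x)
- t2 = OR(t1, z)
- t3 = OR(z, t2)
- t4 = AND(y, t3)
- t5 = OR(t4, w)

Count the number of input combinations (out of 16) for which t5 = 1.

t5 = OR(t4, w) must be 1, so at least one of t4, w is 1.
Enumerating the 16 input combinations, 11 give t5 = 1 and 5 give t5 = 0.

11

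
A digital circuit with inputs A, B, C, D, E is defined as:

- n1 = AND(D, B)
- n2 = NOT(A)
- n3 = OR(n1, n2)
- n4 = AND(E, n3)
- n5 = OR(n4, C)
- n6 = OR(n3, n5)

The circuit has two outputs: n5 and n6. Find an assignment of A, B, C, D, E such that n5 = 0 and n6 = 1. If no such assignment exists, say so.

A=0, B=1, C=0, D=0, E=0

Check with A=0, B=1, C=0, D=0, E=0:
n1 = AND(D, B) = AND(0, 1) = 0
n2 = NOT(A) = NOT 0 = 1
n3 = OR(n1, n2) = OR(0, 1) = 1
n4 = AND(E, n3) = AND(0, 1) = 0
n5 = OR(n4, C) = OR(0, 0) = 0
n6 = OR(n3, n5) = OR(1, 0) = 1
So n5 = 0 and n6 = 1.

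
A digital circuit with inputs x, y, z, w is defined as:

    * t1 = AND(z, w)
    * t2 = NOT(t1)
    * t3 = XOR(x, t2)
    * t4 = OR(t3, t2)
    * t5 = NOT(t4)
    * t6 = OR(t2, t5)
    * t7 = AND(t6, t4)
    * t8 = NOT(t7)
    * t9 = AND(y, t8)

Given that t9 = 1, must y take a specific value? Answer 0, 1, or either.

t9 = AND(y, t8) must be 1, so both y = 1 and t8 = 1.
t8 = NOT(t7) must be 1, so t7 = 0.
Every assignment with t9 = 1 has y = 1; there are 2 such assignment(s).
  x=0, y=1, z=1, w=1
  x=1, y=1, z=1, w=1

1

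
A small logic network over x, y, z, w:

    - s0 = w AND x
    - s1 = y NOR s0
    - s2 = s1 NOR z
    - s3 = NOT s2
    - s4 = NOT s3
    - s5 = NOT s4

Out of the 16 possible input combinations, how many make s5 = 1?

s5 = NOT s4 must be 1, so s4 = 0.
Enumerating the 16 input combinations, 11 give s5 = 1 and 5 give s5 = 0.

11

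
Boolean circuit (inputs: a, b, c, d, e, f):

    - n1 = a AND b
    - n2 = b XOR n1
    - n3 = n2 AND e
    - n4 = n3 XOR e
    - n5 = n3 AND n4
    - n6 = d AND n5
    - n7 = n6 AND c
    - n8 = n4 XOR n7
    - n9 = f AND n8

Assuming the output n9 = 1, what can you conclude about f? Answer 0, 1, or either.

1

n9 = f AND n8 must be 1, so both f = 1 and n8 = 1.
n8 = n4 XOR n7 must be 1, so n4 and n7 differ.
Every assignment with n9 = 1 has f = 1; there are 12 such assignment(s).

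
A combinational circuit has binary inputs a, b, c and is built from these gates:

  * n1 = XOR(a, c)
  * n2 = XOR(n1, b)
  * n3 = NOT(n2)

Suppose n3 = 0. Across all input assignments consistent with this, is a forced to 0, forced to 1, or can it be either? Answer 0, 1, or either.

Both values of a occur among assignments with n3 = 0:
  a=0: a=0, b=0, c=1
  a=1: a=1, b=0, c=0

either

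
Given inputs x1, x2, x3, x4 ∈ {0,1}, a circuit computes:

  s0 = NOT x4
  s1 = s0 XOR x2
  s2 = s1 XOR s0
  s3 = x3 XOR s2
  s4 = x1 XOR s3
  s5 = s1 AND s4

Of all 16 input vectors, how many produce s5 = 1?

s5 = s1 AND s4 must be 1, so both s1 = 1 and s4 = 1.
s1 = s0 XOR x2 must be 1, so s0 and x2 differ.
Enumerating the 16 input combinations, 4 give s5 = 1 and 12 give s5 = 0.

4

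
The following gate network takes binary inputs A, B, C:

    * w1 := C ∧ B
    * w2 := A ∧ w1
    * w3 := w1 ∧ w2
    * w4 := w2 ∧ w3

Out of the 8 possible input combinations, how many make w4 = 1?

w4 = w2 ∧ w3 must be 1, so both w2 = 1 and w3 = 1.
Enumerating the 8 input combinations, 1 give w4 = 1 and 7 give w4 = 0.

1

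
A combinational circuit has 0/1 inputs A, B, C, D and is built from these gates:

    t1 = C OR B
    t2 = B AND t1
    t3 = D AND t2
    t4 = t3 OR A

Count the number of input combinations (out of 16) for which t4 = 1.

t4 = t3 OR A must be 1, so at least one of t3, A is 1.
Enumerating the 16 input combinations, 10 give t4 = 1 and 6 give t4 = 0.

10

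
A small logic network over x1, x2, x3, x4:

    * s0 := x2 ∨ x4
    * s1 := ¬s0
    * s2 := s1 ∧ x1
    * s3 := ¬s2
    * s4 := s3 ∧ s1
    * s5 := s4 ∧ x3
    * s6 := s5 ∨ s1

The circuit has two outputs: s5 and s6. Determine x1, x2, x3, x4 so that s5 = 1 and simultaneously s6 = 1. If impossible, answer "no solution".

Check with x1=0, x2=0, x3=1, x4=0:
s0 = x2 ∨ x4 = 0 ∨ 0 = 0
s1 = ¬s0 = ¬0 = 1
s2 = s1 ∧ x1 = 1 ∧ 0 = 0
s3 = ¬s2 = ¬0 = 1
s4 = s3 ∧ s1 = 1 ∧ 1 = 1
s5 = s4 ∧ x3 = 1 ∧ 1 = 1
s6 = s5 ∨ s1 = 1 ∨ 1 = 1
So s5 = 1 and s6 = 1.

x1=0, x2=0, x3=1, x4=0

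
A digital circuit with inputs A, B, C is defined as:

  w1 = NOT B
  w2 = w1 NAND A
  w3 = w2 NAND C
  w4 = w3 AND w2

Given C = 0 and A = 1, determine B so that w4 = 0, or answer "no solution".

w4 = w3 AND w2 must be 0, so at least one of w3, w2 is 0.
Check with C = 0 and A = 1 and B=0:
w1 = NOT B = NOT 0 = 1
w2 = w1 NAND A = 1 NAND 1 = 0
w3 = w2 NAND C = 0 NAND 0 = 1
w4 = w3 AND w2 = 1 AND 0 = 0
So w4 = 0.

B=0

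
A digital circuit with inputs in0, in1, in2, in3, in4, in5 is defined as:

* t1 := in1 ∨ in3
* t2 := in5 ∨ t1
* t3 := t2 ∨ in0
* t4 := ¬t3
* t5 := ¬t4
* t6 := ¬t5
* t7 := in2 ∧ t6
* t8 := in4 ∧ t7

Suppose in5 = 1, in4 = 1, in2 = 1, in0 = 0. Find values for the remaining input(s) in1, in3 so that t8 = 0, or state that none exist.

t8 = in4 ∧ t7 must be 0, so at least one of in4, t7 is 0.
Check with in5 = 1, in4 = 1, in2 = 1, in0 = 0 and in1=0, in3=1:
t1 = in1 ∨ in3 = 0 ∨ 1 = 1
t2 = in5 ∨ t1 = 1 ∨ 1 = 1
t3 = t2 ∨ in0 = 1 ∨ 0 = 1
t4 = ¬t3 = ¬1 = 0
t5 = ¬t4 = ¬0 = 1
t6 = ¬t5 = ¬1 = 0
t7 = in2 ∧ t6 = 1 ∧ 0 = 0
t8 = in4 ∧ t7 = 1 ∧ 0 = 0
So t8 = 0.

in1=0 in3=1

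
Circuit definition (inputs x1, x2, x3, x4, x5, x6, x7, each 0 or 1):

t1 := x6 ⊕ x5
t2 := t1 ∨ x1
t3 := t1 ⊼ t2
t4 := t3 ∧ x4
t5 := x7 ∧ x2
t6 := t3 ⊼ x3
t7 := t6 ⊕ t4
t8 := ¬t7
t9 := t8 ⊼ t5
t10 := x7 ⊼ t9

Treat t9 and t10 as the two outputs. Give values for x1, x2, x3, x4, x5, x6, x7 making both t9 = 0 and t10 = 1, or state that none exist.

Check with x1=0, x2=1, x3=1, x4=0, x5=1, x6=1, x7=1:
t1 = x6 ⊕ x5 = 1 ⊕ 1 = 0
t2 = t1 ∨ x1 = 0 ∨ 0 = 0
t3 = t1 ⊼ t2 = 0 ⊼ 0 = 1
t4 = t3 ∧ x4 = 1 ∧ 0 = 0
t5 = x7 ∧ x2 = 1 ∧ 1 = 1
t6 = t3 ⊼ x3 = 1 ⊼ 1 = 0
t7 = t6 ⊕ t4 = 0 ⊕ 0 = 0
t8 = ¬t7 = ¬0 = 1
t9 = t8 ⊼ t5 = 1 ⊼ 1 = 0
t10 = x7 ⊼ t9 = 1 ⊼ 0 = 1
So t9 = 0 and t10 = 1.

x1=0, x2=1, x3=1, x4=0, x5=1, x6=1, x7=1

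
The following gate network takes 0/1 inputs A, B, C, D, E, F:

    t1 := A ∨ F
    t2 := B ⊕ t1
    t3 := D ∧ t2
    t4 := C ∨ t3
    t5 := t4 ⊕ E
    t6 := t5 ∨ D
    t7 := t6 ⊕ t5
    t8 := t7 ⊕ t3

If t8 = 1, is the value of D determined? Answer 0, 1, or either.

t8 = t7 ⊕ t3 must be 1, so t7 and t3 differ.
Every assignment with t8 = 1 has D = 1; there are 16 such assignment(s).

1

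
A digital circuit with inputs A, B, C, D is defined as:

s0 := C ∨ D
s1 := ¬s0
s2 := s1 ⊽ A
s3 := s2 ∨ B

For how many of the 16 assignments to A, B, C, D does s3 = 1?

s3 = s2 ∨ B must be 1, so at least one of s2, B is 1.
Enumerating the 16 input combinations, 11 give s3 = 1 and 5 give s3 = 0.

11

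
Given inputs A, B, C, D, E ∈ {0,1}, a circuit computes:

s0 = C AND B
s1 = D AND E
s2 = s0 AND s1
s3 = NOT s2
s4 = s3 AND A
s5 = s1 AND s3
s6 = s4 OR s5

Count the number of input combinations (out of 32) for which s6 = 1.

18

s6 = s4 OR s5 must be 1, so at least one of s4, s5 is 1.
Enumerating the 32 input combinations, 18 give s6 = 1 and 14 give s6 = 0.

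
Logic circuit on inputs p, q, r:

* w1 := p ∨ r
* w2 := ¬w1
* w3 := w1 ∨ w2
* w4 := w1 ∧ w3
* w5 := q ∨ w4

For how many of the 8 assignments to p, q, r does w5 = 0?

w5 = q ∨ w4 must be 0, so both q = 0 and w4 = 0.
Enumerating the 8 input combinations, 1 give w5 = 0 and 7 give w5 = 1.

1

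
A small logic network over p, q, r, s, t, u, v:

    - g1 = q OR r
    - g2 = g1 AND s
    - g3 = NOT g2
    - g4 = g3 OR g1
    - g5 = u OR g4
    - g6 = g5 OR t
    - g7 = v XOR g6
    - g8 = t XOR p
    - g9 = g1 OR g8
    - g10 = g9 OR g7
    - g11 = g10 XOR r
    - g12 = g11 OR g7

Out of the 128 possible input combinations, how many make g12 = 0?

40

g12 = g11 OR g7 must be 0, so both g11 = 0 and g7 = 0.
g11 = g10 XOR r must be 0, so g10 and r are equal.
Enumerating the 128 input combinations, 40 give g12 = 0 and 88 give g12 = 1.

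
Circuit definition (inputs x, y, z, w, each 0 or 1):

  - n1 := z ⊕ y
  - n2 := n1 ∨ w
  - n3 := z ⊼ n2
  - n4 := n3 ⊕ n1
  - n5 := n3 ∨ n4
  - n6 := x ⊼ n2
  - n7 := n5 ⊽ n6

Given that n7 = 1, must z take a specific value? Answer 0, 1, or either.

n7 = n5 ⊽ n6 must be 1, so both n5 = 0 and n6 = 0.
n5 = n3 ∨ n4 must be 0, so both n3 = 0 and n4 = 0.
Every assignment with n7 = 1 has z = 1; there are 1 such assignment(s).
  x=1, y=1, z=1, w=1

1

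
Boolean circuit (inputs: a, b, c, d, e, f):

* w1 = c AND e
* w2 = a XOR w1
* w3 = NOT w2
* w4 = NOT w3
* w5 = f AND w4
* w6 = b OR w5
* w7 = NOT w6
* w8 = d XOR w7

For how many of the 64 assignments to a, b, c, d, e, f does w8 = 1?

w8 = d XOR w7 must be 1, so d and w7 differ.
Enumerating the 64 input combinations, 32 give w8 = 1 and 32 give w8 = 0.

32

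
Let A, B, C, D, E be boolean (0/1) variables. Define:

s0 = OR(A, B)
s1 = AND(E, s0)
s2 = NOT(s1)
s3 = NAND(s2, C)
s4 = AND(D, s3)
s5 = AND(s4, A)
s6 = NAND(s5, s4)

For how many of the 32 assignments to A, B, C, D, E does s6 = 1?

26

s6 = NAND(s5, s4) must be 1, so at least one of s5, s4 is 0.
Enumerating the 32 input combinations, 26 give s6 = 1 and 6 give s6 = 0.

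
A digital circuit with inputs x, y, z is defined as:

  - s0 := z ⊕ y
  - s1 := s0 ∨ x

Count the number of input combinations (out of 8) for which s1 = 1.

6

s1 = s0 ∨ x must be 1, so at least one of s0, x is 1.
Satisfying assignments:
  x=0, y=0, z=1
  x=0, y=1, z=0
  x=1, y=0, z=0
  x=1, y=0, z=1
  x=1, y=1, z=0
  x=1, y=1, z=1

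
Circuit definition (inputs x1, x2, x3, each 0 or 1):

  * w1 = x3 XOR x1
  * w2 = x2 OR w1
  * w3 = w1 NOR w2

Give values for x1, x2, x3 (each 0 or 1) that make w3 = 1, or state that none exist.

x1=1, x2=0, x3=1

Check with x1=1, x2=0, x3=1:
w1 = x3 XOR x1 = 1 XOR 1 = 0
w2 = x2 OR w1 = 0 OR 0 = 0
w3 = w1 NOR w2 = 0 NOR 0 = 1
So w3 = 1 as required.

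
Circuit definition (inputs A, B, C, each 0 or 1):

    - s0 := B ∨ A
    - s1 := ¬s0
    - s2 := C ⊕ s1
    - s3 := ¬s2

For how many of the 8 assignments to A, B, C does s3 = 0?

s3 = ¬s2 must be 0, so s2 = 1.
s2 = C ⊕ s1 must be 1, so C and s1 differ.
Enumerating the 8 input combinations, 4 give s3 = 0 and 4 give s3 = 1.

4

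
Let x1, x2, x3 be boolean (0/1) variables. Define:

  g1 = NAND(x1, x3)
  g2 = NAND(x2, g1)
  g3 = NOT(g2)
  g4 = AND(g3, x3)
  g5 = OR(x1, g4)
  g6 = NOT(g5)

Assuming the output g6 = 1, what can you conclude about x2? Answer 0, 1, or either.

Both values of x2 occur among assignments with g6 = 1:
  x2=0: x1=0, x2=0, x3=0
  x2=1: x1=0, x2=1, x3=0

either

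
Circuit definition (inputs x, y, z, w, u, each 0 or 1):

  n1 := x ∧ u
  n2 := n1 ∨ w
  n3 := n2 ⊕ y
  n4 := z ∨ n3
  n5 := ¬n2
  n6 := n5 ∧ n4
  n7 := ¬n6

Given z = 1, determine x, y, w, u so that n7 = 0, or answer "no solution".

x=0 y=1 w=0 u=1

Check with z = 1 and x=0, y=1, w=0, u=1:
n1 = x ∧ u = 0 ∧ 1 = 0
n2 = n1 ∨ w = 0 ∨ 0 = 0
n3 = n2 ⊕ y = 0 ⊕ 1 = 1
n4 = z ∨ n3 = 1 ∨ 1 = 1
n5 = ¬n2 = ¬0 = 1
n6 = n5 ∧ n4 = 1 ∧ 1 = 1
n7 = ¬n6 = ¬1 = 0
So n7 = 0.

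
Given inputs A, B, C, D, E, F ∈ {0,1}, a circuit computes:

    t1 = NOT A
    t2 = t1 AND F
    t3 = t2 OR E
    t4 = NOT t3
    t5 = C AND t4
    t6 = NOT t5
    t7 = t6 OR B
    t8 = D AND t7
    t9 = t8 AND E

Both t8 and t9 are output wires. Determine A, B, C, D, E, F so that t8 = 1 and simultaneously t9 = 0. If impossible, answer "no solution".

A=1 B=1 C=0 D=1 E=0 F=0

Check with A=1 B=1 C=0 D=1 E=0 F=0:
t1 = NOT A = NOT 1 = 0
t2 = t1 AND F = 0 AND 0 = 0
t3 = t2 OR E = 0 OR 0 = 0
t4 = NOT t3 = NOT 0 = 1
t5 = C AND t4 = 0 AND 1 = 0
t6 = NOT t5 = NOT 0 = 1
t7 = t6 OR B = 1 OR 1 = 1
t8 = D AND t7 = 1 AND 1 = 1
t9 = t8 AND E = 1 AND 0 = 0
So t8 = 1 and t9 = 0.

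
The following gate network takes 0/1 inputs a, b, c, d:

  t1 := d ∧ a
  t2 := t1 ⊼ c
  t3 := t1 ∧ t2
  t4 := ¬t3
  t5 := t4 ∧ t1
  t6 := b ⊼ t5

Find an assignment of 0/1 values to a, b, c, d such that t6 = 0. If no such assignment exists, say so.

Check with a=1 b=1 c=1 d=1:
t1 = d ∧ a = 1 ∧ 1 = 1
t2 = t1 ⊼ c = 1 ⊼ 1 = 0
t3 = t1 ∧ t2 = 1 ∧ 0 = 0
t4 = ¬t3 = ¬0 = 1
t5 = t4 ∧ t1 = 1 ∧ 1 = 1
t6 = b ⊼ t5 = 1 ⊼ 1 = 0
So t6 = 0 as required.

a=1 b=1 c=1 d=1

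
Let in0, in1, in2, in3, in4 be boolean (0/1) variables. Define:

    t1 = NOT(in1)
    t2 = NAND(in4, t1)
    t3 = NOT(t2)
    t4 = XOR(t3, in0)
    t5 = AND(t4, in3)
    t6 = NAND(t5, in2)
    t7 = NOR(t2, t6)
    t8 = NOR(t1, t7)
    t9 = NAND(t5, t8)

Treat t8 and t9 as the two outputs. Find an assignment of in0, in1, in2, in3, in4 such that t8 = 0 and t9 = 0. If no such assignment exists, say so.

no solution exists

Across all 32 input combinations, none give both t8 = 0 and t9 = 0.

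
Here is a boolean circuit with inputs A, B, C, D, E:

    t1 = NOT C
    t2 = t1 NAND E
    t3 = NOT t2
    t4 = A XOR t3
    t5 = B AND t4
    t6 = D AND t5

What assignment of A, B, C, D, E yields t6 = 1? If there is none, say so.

A=1 B=1 C=1 D=1 E=0

t6 = D AND t5 must be 1, so both D = 1 and t5 = 1.
Check with A=1 B=1 C=1 D=1 E=0:
t1 = NOT C = NOT 1 = 0
t2 = t1 NAND E = 0 NAND 0 = 1
t3 = NOT t2 = NOT 1 = 0
t4 = A XOR t3 = 1 XOR 0 = 1
t5 = B AND t4 = 1 AND 1 = 1
t6 = D AND t5 = 1 AND 1 = 1
So t6 = 1 as required.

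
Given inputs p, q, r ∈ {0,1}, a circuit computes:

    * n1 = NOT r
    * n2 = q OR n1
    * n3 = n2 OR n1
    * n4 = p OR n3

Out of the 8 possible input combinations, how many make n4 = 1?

n4 = p OR n3 must be 1, so at least one of p, n3 is 1.
Enumerating the 8 input combinations, 7 give n4 = 1 and 1 give n4 = 0.

7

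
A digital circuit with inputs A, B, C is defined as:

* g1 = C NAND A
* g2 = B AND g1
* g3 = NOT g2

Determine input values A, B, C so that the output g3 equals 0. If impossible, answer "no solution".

g3 = NOT g2 must be 0, so g2 = 1.
Check with A=0, B=1, C=0:
g1 = C NAND A = 0 NAND 0 = 1
g2 = B AND g1 = 1 AND 1 = 1
g3 = NOT g2 = NOT 1 = 0
So g3 = 0 as required.

A=0, B=1, C=0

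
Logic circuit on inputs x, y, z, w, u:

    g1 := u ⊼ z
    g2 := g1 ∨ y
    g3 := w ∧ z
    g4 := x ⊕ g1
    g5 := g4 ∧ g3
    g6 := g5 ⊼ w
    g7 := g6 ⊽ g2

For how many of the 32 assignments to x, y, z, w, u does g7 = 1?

1

g7 = g6 ⊽ g2 must be 1, so both g6 = 0 and g2 = 0.
g6 = g5 ⊼ w must be 0, so both g5 = 1 and w = 1.
g2 = g1 ∨ y must be 0, so both g1 = 0 and y = 0.
Satisfying assignments:
  x=1, y=0, z=1, w=1, u=1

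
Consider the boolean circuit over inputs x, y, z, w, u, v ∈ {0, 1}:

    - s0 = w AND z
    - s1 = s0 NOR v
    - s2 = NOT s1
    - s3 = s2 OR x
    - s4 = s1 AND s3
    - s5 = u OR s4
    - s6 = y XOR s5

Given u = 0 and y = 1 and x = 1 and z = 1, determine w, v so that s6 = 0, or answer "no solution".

w=0, v=0

s6 = y XOR s5 must be 0, so y and s5 are equal.
Check with u = 0 and y = 1 and x = 1 and z = 1 and w=0, v=0:
s0 = w AND z = 0 AND 1 = 0
s1 = s0 NOR v = 0 NOR 0 = 1
s2 = NOT s1 = NOT 1 = 0
s3 = s2 OR x = 0 OR 1 = 1
s4 = s1 AND s3 = 1 AND 1 = 1
s5 = u OR s4 = 0 OR 1 = 1
s6 = y XOR s5 = 1 XOR 1 = 0
So s6 = 0.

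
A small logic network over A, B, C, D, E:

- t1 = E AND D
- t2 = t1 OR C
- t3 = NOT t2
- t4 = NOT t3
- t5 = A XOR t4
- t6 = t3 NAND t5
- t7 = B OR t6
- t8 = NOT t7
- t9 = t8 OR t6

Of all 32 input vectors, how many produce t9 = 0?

3

t9 = t8 OR t6 must be 0, so both t8 = 0 and t6 = 0.
Satisfying assignments:
  A=1, B=1, C=0, D=0, E=0
  A=1, B=1, C=0, D=0, E=1
  A=1, B=1, C=0, D=1, E=0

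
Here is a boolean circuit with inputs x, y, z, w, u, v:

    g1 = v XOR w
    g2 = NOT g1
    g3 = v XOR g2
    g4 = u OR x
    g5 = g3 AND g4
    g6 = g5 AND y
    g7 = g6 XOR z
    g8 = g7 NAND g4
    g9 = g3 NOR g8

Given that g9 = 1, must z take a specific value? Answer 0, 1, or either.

g9 = g3 NOR g8 must be 1, so both g3 = 0 and g8 = 0.
Every assignment with g9 = 1 has z = 1; there are 12 such assignment(s).

1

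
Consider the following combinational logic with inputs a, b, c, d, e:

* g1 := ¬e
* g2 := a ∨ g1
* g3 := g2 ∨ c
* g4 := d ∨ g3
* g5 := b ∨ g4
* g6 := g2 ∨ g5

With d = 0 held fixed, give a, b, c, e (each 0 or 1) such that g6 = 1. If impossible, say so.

Check with d = 0 and a=1, b=1, c=1, e=1:
g1 = ¬e = ¬1 = 0
g2 = a ∨ g1 = 1 ∨ 0 = 1
g3 = g2 ∨ c = 1 ∨ 1 = 1
g4 = d ∨ g3 = 0 ∨ 1 = 1
g5 = b ∨ g4 = 1 ∨ 1 = 1
g6 = g2 ∨ g5 = 1 ∨ 1 = 1
So g6 = 1.

a=1 b=1 c=1 e=1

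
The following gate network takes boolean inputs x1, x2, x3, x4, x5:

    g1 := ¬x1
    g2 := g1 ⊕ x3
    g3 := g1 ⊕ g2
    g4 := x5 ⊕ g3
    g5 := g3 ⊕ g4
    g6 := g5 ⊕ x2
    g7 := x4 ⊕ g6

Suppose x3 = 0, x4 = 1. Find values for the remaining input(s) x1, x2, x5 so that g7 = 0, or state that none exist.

g7 = x4 ⊕ g6 must be 0, so x4 and g6 are equal.
Check with x3 = 0, x4 = 1 and x1=0, x2=1, x5=0:
g1 = ¬x1 = ¬0 = 1
g2 = g1 ⊕ x3 = 1 ⊕ 0 = 1
g3 = g1 ⊕ g2 = 1 ⊕ 1 = 0
g4 = x5 ⊕ g3 = 0 ⊕ 0 = 0
g5 = g3 ⊕ g4 = 0 ⊕ 0 = 0
g6 = g5 ⊕ x2 = 0 ⊕ 1 = 1
g7 = x4 ⊕ g6 = 1 ⊕ 1 = 0
So g7 = 0.

x1=0, x2=1, x5=0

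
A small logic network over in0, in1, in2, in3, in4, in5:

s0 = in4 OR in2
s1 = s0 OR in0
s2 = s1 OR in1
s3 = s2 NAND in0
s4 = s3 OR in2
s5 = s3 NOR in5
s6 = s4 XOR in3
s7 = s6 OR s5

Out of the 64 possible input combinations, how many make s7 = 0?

24

s7 = s6 OR s5 must be 0, so both s6 = 0 and s5 = 0.
s6 = s4 XOR in3 must be 0, so s4 and in3 are equal.
s5 = s3 NOR in5 must be 0, so at least one of s3, in5 is 1.
Enumerating the 64 input combinations, 24 give s7 = 0 and 40 give s7 = 1.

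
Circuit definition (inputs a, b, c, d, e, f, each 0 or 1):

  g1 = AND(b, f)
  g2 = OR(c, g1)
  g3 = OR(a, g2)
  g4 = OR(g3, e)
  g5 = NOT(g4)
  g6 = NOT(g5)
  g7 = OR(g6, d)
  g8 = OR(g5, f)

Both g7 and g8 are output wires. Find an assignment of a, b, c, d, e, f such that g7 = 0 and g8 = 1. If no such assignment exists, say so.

a=0, b=1, c=0, d=0, e=0, f=0

Check with a=0, b=1, c=0, d=0, e=0, f=0:
g1 = AND(b, f) = AND(1, 0) = 0
g2 = OR(c, g1) = OR(0, 0) = 0
g3 = OR(a, g2) = OR(0, 0) = 0
g4 = OR(g3, e) = OR(0, 0) = 0
g5 = NOT(g4) = NOT 0 = 1
g6 = NOT(g5) = NOT 1 = 0
g7 = OR(g6, d) = OR(0, 0) = 0
g8 = OR(g5, f) = OR(1, 0) = 1
So g7 = 0 and g8 = 1.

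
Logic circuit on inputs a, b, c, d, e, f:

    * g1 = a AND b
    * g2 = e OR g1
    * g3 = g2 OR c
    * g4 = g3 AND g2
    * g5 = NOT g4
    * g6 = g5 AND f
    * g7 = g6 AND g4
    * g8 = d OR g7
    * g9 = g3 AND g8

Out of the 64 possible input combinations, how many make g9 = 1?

26

g9 = g3 AND g8 must be 1, so both g3 = 1 and g8 = 1.
g3 = g2 OR c must be 1, so at least one of g2, c is 1.
Enumerating the 64 input combinations, 26 give g9 = 1 and 38 give g9 = 0.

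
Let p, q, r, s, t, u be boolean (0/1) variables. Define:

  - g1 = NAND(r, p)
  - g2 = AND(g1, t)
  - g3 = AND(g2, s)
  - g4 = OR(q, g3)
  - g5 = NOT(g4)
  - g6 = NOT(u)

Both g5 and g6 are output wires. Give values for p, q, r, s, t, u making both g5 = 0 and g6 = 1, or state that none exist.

p=1, q=1, r=1, s=1, t=1, u=0

Check with p=1, q=1, r=1, s=1, t=1, u=0:
g1 = NAND(r, p) = NAND(1, 1) = 0
g2 = AND(g1, t) = AND(0, 1) = 0
g3 = AND(g2, s) = AND(0, 1) = 0
g4 = OR(q, g3) = OR(1, 0) = 1
g5 = NOT(g4) = NOT 1 = 0
g6 = NOT(u) = NOT 0 = 1
So g5 = 0 and g6 = 1.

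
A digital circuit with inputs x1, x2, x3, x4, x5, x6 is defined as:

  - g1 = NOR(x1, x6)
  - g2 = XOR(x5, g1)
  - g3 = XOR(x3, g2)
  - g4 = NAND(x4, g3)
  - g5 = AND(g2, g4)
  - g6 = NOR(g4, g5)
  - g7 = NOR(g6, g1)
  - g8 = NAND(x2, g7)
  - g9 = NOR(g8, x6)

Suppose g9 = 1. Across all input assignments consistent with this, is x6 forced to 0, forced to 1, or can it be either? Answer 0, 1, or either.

g9 = NOR(g8, x6) must be 1, so both g8 = 0 and x6 = 0.
g8 = NAND(x2, g7) must be 0, so both x2 = 1 and g7 = 1.
g7 = NOR(g6, g1) must be 1, so both g6 = 0 and g1 = 0.
Every assignment with g9 = 1 has x6 = 0; there are 6 such assignment(s).

0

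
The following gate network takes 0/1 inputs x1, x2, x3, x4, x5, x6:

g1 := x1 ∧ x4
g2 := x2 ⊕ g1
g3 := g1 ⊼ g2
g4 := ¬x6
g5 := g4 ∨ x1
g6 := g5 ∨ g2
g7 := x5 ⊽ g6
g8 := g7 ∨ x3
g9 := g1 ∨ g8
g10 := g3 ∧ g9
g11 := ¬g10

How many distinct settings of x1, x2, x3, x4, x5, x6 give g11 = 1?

g11 = ¬g10 must be 1, so g10 = 0.
Enumerating the 64 input combinations, 30 give g11 = 1 and 34 give g11 = 0.

30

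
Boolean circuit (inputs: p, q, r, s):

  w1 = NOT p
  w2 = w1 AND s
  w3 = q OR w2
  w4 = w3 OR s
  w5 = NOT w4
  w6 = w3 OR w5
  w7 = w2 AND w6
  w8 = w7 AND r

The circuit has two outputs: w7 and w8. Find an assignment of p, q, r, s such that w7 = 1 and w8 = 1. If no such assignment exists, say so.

p=0, q=1, r=1, s=1

Check with p=0, q=1, r=1, s=1:
w1 = NOT p = NOT 0 = 1
w2 = w1 AND s = 1 AND 1 = 1
w3 = q OR w2 = 1 OR 1 = 1
w4 = w3 OR s = 1 OR 1 = 1
w5 = NOT w4 = NOT 1 = 0
w6 = w3 OR w5 = 1 OR 0 = 1
w7 = w2 AND w6 = 1 AND 1 = 1
w8 = w7 AND r = 1 AND 1 = 1
So w7 = 1 and w8 = 1.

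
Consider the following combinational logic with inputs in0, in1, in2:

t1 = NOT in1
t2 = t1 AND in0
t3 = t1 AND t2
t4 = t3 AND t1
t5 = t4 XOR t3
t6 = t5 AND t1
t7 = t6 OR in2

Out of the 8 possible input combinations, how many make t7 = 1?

t7 = t6 OR in2 must be 1, so at least one of t6, in2 is 1.
Satisfying assignments:
  in0=0, in1=0, in2=1
  in0=0, in1=1, in2=1
  in0=1, in1=0, in2=1
  in0=1, in1=1, in2=1

4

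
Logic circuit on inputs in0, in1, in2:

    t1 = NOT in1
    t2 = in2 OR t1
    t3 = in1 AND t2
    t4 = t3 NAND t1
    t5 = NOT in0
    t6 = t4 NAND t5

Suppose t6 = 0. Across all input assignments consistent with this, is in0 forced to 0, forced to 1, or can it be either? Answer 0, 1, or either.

t6 = t4 NAND t5 must be 0, so both t4 = 1 and t5 = 1.
t4 = t3 NAND t1 must be 1, so at least one of t3, t1 is 0.
t5 = NOT in0 must be 1, so in0 = 0.
Every assignment with t6 = 0 has in0 = 0; there are 4 such assignment(s).
  in0=0, in1=0, in2=0
  in0=0, in1=0, in2=1
  in0=0, in1=1, in2=0
  in0=0, in1=1, in2=1

0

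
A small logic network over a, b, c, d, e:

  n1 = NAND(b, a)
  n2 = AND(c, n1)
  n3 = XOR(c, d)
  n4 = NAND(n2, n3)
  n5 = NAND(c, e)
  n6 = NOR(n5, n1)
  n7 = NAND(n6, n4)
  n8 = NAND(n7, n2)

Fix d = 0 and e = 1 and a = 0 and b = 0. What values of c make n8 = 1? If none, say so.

c=0

Check with d = 0 and e = 1 and a = 0 and b = 0 and c=0:
n1 = NAND(b, a) = NAND(0, 0) = 1
n2 = AND(c, n1) = AND(0, 1) = 0
n3 = XOR(c, d) = XOR(0, 0) = 0
n4 = NAND(n2, n3) = NAND(0, 0) = 1
n5 = NAND(c, e) = NAND(0, 1) = 1
n6 = NOR(n5, n1) = NOR(1, 1) = 0
n7 = NAND(n6, n4) = NAND(0, 1) = 1
n8 = NAND(n7, n2) = NAND(1, 0) = 1
So n8 = 1.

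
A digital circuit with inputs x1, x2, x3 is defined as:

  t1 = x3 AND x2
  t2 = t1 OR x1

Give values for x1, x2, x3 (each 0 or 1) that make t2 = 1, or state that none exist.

x1=1, x2=1, x3=0

t2 = t1 OR x1 must be 1, so at least one of t1, x1 is 1.
Check with x1=1, x2=1, x3=0:
t1 = x3 AND x2 = 0 AND 1 = 0
t2 = t1 OR x1 = 0 OR 1 = 1
So t2 = 1 as required.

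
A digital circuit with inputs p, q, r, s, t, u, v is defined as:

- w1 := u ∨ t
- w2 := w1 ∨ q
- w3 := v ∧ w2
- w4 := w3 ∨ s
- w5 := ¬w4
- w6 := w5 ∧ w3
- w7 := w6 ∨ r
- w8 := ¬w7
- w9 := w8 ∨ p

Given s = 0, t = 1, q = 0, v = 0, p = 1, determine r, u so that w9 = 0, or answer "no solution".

no solution exists

With s = 0, t = 1, q = 0, v = 0, p = 1 fixed, none of the 4 settings of r, u give w9 = 0.
For example, with r=0, u=1:
w1 = u ∨ t = 1 ∨ 1 = 1
w2 = w1 ∨ q = 1 ∨ 0 = 1
w3 = v ∧ w2 = 0 ∧ 1 = 0
w4 = w3 ∨ s = 0 ∨ 0 = 0
w5 = ¬w4 = ¬0 = 1
w6 = w5 ∧ w3 = 1 ∧ 0 = 0
w7 = w6 ∨ r = 0 ∨ 0 = 0
w8 = ¬w7 = ¬0 = 1
w9 = w8 ∨ p = 1 ∨ 1 = 1
giving w9 = 1 ≠ 0.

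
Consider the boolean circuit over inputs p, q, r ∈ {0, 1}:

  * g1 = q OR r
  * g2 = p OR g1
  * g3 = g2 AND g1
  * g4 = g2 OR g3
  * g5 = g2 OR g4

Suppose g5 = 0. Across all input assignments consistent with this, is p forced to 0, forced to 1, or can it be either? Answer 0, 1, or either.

0

g5 = g2 OR g4 must be 0, so both g2 = 0 and g4 = 0.
g2 = p OR g1 must be 0, so both p = 0 and g1 = 0.
g4 = g2 OR g3 must be 0, so both g2 = 0 and g3 = 0.
Every assignment with g5 = 0 has p = 0; there are 1 such assignment(s).
  p=0, q=0, r=0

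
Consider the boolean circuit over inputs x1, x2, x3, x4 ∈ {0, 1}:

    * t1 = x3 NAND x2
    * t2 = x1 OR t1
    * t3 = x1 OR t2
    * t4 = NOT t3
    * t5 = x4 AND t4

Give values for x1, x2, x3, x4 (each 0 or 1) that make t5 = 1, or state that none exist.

t5 = x4 AND t4 must be 1, so both x4 = 1 and t4 = 1.
Check with x1=0 x2=1 x3=1 x4=1:
t1 = x3 NAND x2 = 1 NAND 1 = 0
t2 = x1 OR t1 = 0 OR 0 = 0
t3 = x1 OR t2 = 0 OR 0 = 0
t4 = NOT t3 = NOT 0 = 1
t5 = x4 AND t4 = 1 AND 1 = 1
So t5 = 1 as required.

x1=0 x2=1 x3=1 x4=1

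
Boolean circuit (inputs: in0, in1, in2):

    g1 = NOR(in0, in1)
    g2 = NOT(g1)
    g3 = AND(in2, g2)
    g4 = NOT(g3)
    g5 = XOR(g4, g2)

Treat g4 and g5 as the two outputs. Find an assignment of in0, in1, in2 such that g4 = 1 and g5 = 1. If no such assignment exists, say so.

Check with in0=0, in1=0, in2=1:
g1 = NOR(in0, in1) = NOR(0, 0) = 1
g2 = NOT(g1) = NOT 1 = 0
g3 = AND(in2, g2) = AND(1, 0) = 0
g4 = NOT(g3) = NOT 0 = 1
g5 = XOR(g4, g2) = XOR(1, 0) = 1
So g4 = 1 and g5 = 1.

in0=0, in1=0, in2=1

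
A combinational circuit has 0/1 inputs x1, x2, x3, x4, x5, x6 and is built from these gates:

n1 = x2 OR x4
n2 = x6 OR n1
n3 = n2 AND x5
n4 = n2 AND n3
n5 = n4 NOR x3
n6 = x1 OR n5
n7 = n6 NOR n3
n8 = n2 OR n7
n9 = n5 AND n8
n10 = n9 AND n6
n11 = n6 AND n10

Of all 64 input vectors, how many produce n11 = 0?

n11 = n6 AND n10 must be 0, so at least one of n6, n10 is 0.
Enumerating the 64 input combinations, 50 give n11 = 0 and 14 give n11 = 1.

50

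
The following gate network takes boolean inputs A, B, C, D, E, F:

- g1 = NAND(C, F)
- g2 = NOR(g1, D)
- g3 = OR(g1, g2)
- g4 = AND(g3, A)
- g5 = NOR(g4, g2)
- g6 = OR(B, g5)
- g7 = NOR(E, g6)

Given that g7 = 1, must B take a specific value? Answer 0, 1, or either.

0

g7 = NOR(E, g6) must be 1, so both E = 0 and g6 = 0.
Every assignment with g7 = 1 has B = 0; there are 8 such assignment(s).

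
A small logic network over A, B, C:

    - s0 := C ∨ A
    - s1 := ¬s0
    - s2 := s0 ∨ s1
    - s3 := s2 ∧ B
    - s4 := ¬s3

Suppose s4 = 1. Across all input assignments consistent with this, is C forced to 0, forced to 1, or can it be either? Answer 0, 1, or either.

Both values of C occur among assignments with s4 = 1:
  C=0: A=0, B=0, C=0
  C=1: A=0, B=0, C=1

either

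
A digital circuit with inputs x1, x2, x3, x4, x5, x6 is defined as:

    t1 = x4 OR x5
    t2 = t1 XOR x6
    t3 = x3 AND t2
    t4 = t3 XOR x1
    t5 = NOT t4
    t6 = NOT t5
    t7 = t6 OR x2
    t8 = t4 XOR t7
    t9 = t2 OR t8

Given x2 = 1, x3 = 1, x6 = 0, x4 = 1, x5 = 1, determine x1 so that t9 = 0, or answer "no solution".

no solution exists

With x2 = 1, x3 = 1, x6 = 0, x4 = 1, x5 = 1 fixed, none of the 2 settings of x1 give t9 = 0.
For example, with x1=1:
t1 = x4 OR x5 = 1 OR 1 = 1
t2 = t1 XOR x6 = 1 XOR 0 = 1
t3 = x3 AND t2 = 1 AND 1 = 1
t4 = t3 XOR x1 = 1 XOR 1 = 0
t5 = NOT t4 = NOT 0 = 1
t6 = NOT t5 = NOT 1 = 0
t7 = t6 OR x2 = 0 OR 1 = 1
t8 = t4 XOR t7 = 0 XOR 1 = 1
t9 = t2 OR t8 = 1 OR 1 = 1
giving t9 = 1 ≠ 0.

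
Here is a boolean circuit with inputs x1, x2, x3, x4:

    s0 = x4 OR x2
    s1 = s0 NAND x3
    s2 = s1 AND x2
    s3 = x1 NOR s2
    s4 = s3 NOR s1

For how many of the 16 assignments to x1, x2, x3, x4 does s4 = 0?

s4 = s3 NOR s1 must be 0, so at least one of s3, s1 is 1.
Enumerating the 16 input combinations, 13 give s4 = 0 and 3 give s4 = 1.

13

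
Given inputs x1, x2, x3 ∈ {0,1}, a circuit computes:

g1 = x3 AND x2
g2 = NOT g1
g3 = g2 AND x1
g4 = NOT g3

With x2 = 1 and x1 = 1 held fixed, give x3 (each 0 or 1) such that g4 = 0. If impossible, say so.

x3=0

g4 = NOT g3 must be 0, so g3 = 1.
Check with x2 = 1 and x1 = 1 and x3=0:
g1 = x3 AND x2 = 0 AND 1 = 0
g2 = NOT g1 = NOT 0 = 1
g3 = g2 AND x1 = 1 AND 1 = 1
g4 = NOT g3 = NOT 1 = 0
So g4 = 0.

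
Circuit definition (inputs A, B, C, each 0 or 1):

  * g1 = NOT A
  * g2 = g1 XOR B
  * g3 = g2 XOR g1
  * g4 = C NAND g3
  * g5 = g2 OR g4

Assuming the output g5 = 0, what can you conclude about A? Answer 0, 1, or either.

0

g5 = g2 OR g4 must be 0, so both g2 = 0 and g4 = 0.
g2 = g1 XOR B must be 0, so g1 and B are equal.
Every assignment with g5 = 0 has A = 0; there are 1 such assignment(s).
  A=0, B=1, C=1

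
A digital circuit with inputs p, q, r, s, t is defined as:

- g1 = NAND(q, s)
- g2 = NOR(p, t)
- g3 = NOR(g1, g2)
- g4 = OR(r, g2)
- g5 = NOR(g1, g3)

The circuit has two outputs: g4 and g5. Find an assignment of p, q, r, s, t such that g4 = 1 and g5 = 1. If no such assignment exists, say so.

Check with p=0 q=1 r=1 s=1 t=0:
g1 = NAND(q, s) = NAND(1, 1) = 0
g2 = NOR(p, t) = NOR(0, 0) = 1
g3 = NOR(g1, g2) = NOR(0, 1) = 0
g4 = OR(r, g2) = OR(1, 1) = 1
g5 = NOR(g1, g3) = NOR(0, 0) = 1
So g4 = 1 and g5 = 1.

p=0 q=1 r=1 s=1 t=0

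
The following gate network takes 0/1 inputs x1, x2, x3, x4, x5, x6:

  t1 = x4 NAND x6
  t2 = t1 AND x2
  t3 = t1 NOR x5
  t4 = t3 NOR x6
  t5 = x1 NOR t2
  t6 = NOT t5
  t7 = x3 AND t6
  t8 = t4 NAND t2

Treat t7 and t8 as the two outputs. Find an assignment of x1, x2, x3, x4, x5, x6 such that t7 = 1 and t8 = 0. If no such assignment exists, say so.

Check with x1=1, x2=1, x3=1, x4=0, x5=1, x6=0:
t1 = x4 NAND x6 = 0 NAND 0 = 1
t2 = t1 AND x2 = 1 AND 1 = 1
t3 = t1 NOR x5 = 1 NOR 1 = 0
t4 = t3 NOR x6 = 0 NOR 0 = 1
t5 = x1 NOR t2 = 1 NOR 1 = 0
t6 = NOT t5 = NOT 0 = 1
t7 = x3 AND t6 = 1 AND 1 = 1
t8 = t4 NAND t2 = 1 NAND 1 = 0
So t7 = 1 and t8 = 0.

x1=1, x2=1, x3=1, x4=0, x5=1, x6=0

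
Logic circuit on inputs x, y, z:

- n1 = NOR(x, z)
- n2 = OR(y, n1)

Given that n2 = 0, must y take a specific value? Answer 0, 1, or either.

0

n2 = OR(y, n1) must be 0, so both y = 0 and n1 = 0.
n1 = NOR(x, z) must be 0, so at least one of x, z is 1.
Every assignment with n2 = 0 has y = 0; there are 3 such assignment(s).
  x=0, y=0, z=1
  x=1, y=0, z=0
  x=1, y=0, z=1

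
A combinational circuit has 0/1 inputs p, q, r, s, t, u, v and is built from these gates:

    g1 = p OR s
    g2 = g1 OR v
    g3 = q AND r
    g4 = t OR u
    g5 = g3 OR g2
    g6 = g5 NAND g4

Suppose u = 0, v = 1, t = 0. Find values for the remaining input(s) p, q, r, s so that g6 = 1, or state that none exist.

p=0, q=1, r=1, s=0

g6 = g5 NAND g4 must be 1, so at least one of g5, g4 is 0.
Check with u = 0, v = 1, t = 0 and p=0, q=1, r=1, s=0:
g1 = p OR s = 0 OR 0 = 0
g2 = g1 OR v = 0 OR 1 = 1
g3 = q AND r = 1 AND 1 = 1
g4 = t OR u = 0 OR 0 = 0
g5 = g3 OR g2 = 1 OR 1 = 1
g6 = g5 NAND g4 = 1 NAND 0 = 1
So g6 = 1.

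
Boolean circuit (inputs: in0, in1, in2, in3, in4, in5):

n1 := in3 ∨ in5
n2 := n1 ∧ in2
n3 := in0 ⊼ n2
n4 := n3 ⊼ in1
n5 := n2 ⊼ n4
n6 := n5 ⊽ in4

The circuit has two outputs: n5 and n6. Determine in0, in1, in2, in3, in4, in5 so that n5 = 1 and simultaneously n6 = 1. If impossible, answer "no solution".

Across all 64 input combinations, none give both n5 = 1 and n6 = 1.

no solution exists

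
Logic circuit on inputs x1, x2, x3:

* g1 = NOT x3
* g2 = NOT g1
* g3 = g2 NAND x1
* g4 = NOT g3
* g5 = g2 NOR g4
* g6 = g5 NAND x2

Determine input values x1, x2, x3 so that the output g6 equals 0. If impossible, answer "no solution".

x1=1 x2=1 x3=0

g6 = g5 NAND x2 must be 0, so both g5 = 1 and x2 = 1.
g5 = g2 NOR g4 must be 1, so both g2 = 0 and g4 = 0.
g2 = NOT g1 must be 0, so g1 = 1.
Check with x1=1 x2=1 x3=0:
g1 = NOT x3 = NOT 0 = 1
g2 = NOT g1 = NOT 1 = 0
g3 = g2 NAND x1 = 0 NAND 1 = 1
g4 = NOT g3 = NOT 1 = 0
g5 = g2 NOR g4 = 0 NOR 0 = 1
g6 = g5 NAND x2 = 1 NAND 1 = 0
So g6 = 0 as required.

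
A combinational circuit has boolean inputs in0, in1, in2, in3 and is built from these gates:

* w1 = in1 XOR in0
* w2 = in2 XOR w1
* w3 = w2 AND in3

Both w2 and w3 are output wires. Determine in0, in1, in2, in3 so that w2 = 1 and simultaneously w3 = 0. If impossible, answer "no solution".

in0=1 in1=0 in2=0 in3=0

Check with in0=1 in1=0 in2=0 in3=0:
w1 = in1 XOR in0 = 0 XOR 1 = 1
w2 = in2 XOR w1 = 0 XOR 1 = 1
w3 = w2 AND in3 = 1 AND 0 = 0
So w2 = 1 and w3 = 0.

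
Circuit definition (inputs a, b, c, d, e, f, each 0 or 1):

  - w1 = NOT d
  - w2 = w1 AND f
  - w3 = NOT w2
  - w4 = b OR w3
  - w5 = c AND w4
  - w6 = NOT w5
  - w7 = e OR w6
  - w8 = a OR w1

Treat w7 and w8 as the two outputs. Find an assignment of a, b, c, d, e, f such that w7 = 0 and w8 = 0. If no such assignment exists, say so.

a=0 b=1 c=1 d=1 e=0 f=0

Check with a=0 b=1 c=1 d=1 e=0 f=0:
w1 = NOT d = NOT 1 = 0
w2 = w1 AND f = 0 AND 0 = 0
w3 = NOT w2 = NOT 0 = 1
w4 = b OR w3 = 1 OR 1 = 1
w5 = c AND w4 = 1 AND 1 = 1
w6 = NOT w5 = NOT 1 = 0
w7 = e OR w6 = 0 OR 0 = 0
w8 = a OR w1 = 0 OR 0 = 0
So w7 = 0 and w8 = 0.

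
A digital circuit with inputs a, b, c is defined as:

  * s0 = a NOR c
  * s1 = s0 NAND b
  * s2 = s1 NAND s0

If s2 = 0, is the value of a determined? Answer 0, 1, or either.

s2 = s1 NAND s0 must be 0, so both s1 = 1 and s0 = 1.
s1 = s0 NAND b must be 1, so at least one of s0, b is 0.
s0 = a NOR c must be 1, so both a = 0 and c = 0.
Every assignment with s2 = 0 has a = 0; there are 1 such assignment(s).
  a=0, b=0, c=0

0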